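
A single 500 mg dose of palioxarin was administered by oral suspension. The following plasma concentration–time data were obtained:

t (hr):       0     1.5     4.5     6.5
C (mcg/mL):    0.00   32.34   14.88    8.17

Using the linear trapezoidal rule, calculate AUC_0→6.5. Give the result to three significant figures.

AUC = 118 mcg/mL·hr

Trapezoidal AUC_0→6.5:
  [0→1.5]: (0.00+32.34)/2 × 1.5 = 24.255
  [1.5→4.5]: (32.34+14.88)/2 × 3 = 70.83
  [4.5→6.5]: (14.88+8.17)/2 × 2 = 23.05
  Sum = 118.135 mcg/mL·hr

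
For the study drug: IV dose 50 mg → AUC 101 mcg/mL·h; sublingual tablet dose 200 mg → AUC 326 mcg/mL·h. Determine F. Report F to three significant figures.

F = 0.807

F = (AUC_ev / D_ev) / (AUC_iv / D_iv)
  = (326/200) / (101/50)
  = 1.63 / 2.02 = 0.8069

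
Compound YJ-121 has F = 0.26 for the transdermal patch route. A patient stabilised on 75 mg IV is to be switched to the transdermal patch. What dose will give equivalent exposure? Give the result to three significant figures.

D_transdermal = 288 mg

For equal systemic exposure: F × D_ev = D_iv
D_ev = D_iv / F = 75 / 0.26 = 288.462 mg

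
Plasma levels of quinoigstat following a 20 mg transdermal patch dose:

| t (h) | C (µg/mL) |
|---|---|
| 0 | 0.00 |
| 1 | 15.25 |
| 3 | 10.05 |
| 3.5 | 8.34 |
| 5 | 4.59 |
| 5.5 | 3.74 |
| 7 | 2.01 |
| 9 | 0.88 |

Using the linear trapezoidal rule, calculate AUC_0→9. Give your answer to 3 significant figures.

Trapezoidal AUC_0→9:
  [0→1]: (0.00+15.25)/2 × 1 = 7.625
  [1→3]: (15.25+10.05)/2 × 2 = 25.3
  [3→3.5]: (10.05+8.34)/2 × 0.5 = 4.5975
  [3.5→5]: (8.34+4.59)/2 × 1.5 = 9.6975
  [5→5.5]: (4.59+3.74)/2 × 0.5 = 2.0825
  [5.5→7]: (3.74+2.01)/2 × 1.5 = 4.3125
  [7→9]: (2.01+0.88)/2 × 2 = 2.89
  Sum = 56.505 µg/mL·h

AUC = 56.5 µg/mL·h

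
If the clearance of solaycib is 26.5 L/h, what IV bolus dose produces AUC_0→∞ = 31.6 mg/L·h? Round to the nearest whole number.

Dose = 837 mg

Dose_iv = CL × AUC_0→∞
     = 26.5 × 31.6 = 837.4 mg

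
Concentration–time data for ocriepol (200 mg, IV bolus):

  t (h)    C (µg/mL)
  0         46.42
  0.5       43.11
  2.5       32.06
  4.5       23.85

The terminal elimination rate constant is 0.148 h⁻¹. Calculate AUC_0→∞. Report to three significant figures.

AUC = 315 µg/mL·h

Trapezoidal AUC_0→4.5:
  [0→0.5]: (46.42+43.11)/2 × 0.5 = 22.3825
  [0.5→2.5]: (43.11+32.06)/2 × 2 = 75.17
  [2.5→4.5]: (32.06+23.85)/2 × 2 = 55.91
  Sum = 153.4625 µg/mL·h
Extrapolated tail: C_last / k_e = 23.85 / 0.148 = 161.149
AUC_0→∞ = 153.4625 + 161.149 = 314.6115 µg/mL·h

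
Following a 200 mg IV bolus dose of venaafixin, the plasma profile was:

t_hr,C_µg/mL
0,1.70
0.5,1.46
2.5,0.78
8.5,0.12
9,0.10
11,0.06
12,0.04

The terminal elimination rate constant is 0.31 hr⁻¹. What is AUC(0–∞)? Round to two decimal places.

Trapezoidal AUC_0→12:
  [0→0.5]: (1.70+1.46)/2 × 0.5 = 0.79
  [0.5→2.5]: (1.46+0.78)/2 × 2 = 2.24
  [2.5→8.5]: (0.78+0.12)/2 × 6 = 2.7
  [8.5→9]: (0.12+0.10)/2 × 0.5 = 0.055
  [9→11]: (0.10+0.06)/2 × 2 = 0.16
  [11→12]: (0.06+0.04)/2 × 1 = 0.05
  Sum = 5.995 µg/mL·hr
Extrapolated tail: C_last / k_e = 0.04 / 0.31 = 0.129
AUC_0→∞ = 5.995 + 0.129 = 6.124 µg/mL·hr

AUC = 6.12 µg/mL·hr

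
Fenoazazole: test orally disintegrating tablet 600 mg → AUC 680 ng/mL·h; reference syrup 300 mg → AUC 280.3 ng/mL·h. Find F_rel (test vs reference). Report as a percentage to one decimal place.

F_rel = (AUC_test/D_test) / (AUC_ref/D_ref)
      = (680/600) / (280.3/300)
      = 1.13333 / 0.934333 = 1.2130 = 121.30%

F_rel = 121.3%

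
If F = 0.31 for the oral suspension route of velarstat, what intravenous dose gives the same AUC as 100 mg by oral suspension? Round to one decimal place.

Systemic exposure from an extravascular dose = F × D_ev, so the equivalent IV dose is F × D_ev.
D_iv = F × D_ev = 0.31 × 100 = 31 mg

D_iv = 31.0 mg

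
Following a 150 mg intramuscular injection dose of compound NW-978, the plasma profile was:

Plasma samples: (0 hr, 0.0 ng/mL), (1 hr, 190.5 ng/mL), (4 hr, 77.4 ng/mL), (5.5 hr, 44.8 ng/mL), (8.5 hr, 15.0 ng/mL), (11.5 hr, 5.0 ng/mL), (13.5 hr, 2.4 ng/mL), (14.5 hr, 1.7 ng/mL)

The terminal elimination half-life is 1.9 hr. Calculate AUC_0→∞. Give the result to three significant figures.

Trapezoidal AUC_0→14.5:
  [0→1]: (0.0+190.5)/2 × 1 = 95.25
  [1→4]: (190.5+77.4)/2 × 3 = 401.85
  [4→5.5]: (77.4+44.8)/2 × 1.5 = 91.65
  [5.5→8.5]: (44.8+15.0)/2 × 3 = 89.7
  [8.5→11.5]: (15.0+5.0)/2 × 3 = 30.0
  [11.5→13.5]: (5.0+2.4)/2 × 2 = 7.4
  [13.5→14.5]: (2.4+1.7)/2 × 1 = 2.05
  Sum = 717.9 ng/mL·hr
k_e = ln2 / t½ = 0.693147 / 1.9 = 0.3648 hr^-1
Extrapolated tail: C_last / k_e = 1.7 / 0.3648 = 4.660
AUC_0→∞ = 717.9 + 4.660 = 722.56 ng/mL·hr

AUC = 723 ng/mL·hr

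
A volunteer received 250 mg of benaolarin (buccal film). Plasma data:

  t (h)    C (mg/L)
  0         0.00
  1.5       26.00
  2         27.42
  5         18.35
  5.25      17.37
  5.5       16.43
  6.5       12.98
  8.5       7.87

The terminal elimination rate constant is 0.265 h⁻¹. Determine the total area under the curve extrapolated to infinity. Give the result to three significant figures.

AUC = 175 mg/L·h

Trapezoidal AUC_0→8.5:
  [0→1.5]: (0.00+26.00)/2 × 1.5 = 19.5
  [1.5→2]: (26.00+27.42)/2 × 0.5 = 13.355
  [2→5]: (27.42+18.35)/2 × 3 = 68.655
  [5→5.25]: (18.35+17.37)/2 × 0.25 = 4.465
  [5.25→5.5]: (17.37+16.43)/2 × 0.25 = 4.225
  [5.5→6.5]: (16.43+12.98)/2 × 1 = 14.705
  [6.5→8.5]: (12.98+7.87)/2 × 2 = 20.85
  Sum = 145.755 mg/L·h
Extrapolated tail: C_last / k_e = 7.87 / 0.265 = 29.698
AUC_0→∞ = 145.755 + 29.698 = 175.453 mg/L·h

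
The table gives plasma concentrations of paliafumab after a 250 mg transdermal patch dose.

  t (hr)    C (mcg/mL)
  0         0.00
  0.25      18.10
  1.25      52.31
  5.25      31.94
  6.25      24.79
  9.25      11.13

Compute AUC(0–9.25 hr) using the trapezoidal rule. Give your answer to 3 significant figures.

Trapezoidal AUC_0→9.25:
  [0→0.25]: (0.00+18.10)/2 × 0.25 = 2.2625
  [0.25→1.25]: (18.10+52.31)/2 × 1 = 35.205
  [1.25→5.25]: (52.31+31.94)/2 × 4 = 168.5
  [5.25→6.25]: (31.94+24.79)/2 × 1 = 28.365
  [6.25→9.25]: (24.79+11.13)/2 × 3 = 53.88
  Sum = 288.2125 mcg/mL·hr

AUC = 288 mcg/mL·hr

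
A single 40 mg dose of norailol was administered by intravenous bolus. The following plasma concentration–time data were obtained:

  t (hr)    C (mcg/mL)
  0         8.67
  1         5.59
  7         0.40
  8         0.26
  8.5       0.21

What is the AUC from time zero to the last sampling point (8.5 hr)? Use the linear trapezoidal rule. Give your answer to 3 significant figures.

Trapezoidal AUC_0→8.5:
  [0→1]: (8.67+5.59)/2 × 1 = 7.13
  [1→7]: (5.59+0.40)/2 × 6 = 17.97
  [7→8]: (0.40+0.26)/2 × 1 = 0.33
  [8→8.5]: (0.26+0.21)/2 × 0.5 = 0.1175
  Sum = 25.5475 mcg/mL·hr

AUC = 25.5 mcg/mL·hr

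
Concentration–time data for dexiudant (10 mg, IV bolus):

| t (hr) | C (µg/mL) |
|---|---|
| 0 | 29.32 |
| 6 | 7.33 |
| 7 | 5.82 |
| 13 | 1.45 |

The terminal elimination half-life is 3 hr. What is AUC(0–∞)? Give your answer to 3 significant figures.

Trapezoidal AUC_0→13:
  [0→6]: (29.32+7.33)/2 × 6 = 109.95
  [6→7]: (7.33+5.82)/2 × 1 = 6.575
  [7→13]: (5.82+1.45)/2 × 6 = 21.81
  Sum = 138.335 µg/mL·hr
k_e = ln2 / t½ = 0.693147 / 3 = 0.2310 hr^-1
Extrapolated tail: C_last / k_e = 1.45 / 0.231 = 6.277
AUC_0→∞ = 138.335 + 6.277 = 144.612 µg/mL·hr

AUC = 145 µg/mL·hr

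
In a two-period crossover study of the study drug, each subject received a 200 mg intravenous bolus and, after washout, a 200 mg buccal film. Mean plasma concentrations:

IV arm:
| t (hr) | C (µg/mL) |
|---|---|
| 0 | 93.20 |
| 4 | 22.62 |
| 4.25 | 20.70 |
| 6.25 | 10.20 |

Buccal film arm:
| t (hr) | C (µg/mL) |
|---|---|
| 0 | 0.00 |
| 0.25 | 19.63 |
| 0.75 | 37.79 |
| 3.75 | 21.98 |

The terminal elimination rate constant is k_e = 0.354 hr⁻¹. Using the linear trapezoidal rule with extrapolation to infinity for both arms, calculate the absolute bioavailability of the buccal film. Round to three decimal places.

Trapezoidal AUC_0→6.25 (IV):
  [0→4]: (93.20+22.62)/2 × 4 = 231.64
  [4→4.25]: (22.62+20.70)/2 × 0.25 = 5.415
  [4.25→6.25]: (20.70+10.20)/2 × 2 = 30.9
  Sum = 267.955 µg/mL·hr
IV tail: 10.20/0.354 = 28.814; AUC_iv,0→∞ = 267.955 + 28.814 = 296.769 µg/mL·hr
Trapezoidal AUC_0→3.75 (buccal film):
  [0→0.25]: (0.00+19.63)/2 × 0.25 = 2.45375
  [0.25→0.75]: (19.63+37.79)/2 × 0.5 = 14.355
  [0.75→3.75]: (37.79+21.98)/2 × 3 = 89.655
  Sum = 106.46375 µg/mL·hr
buccal film tail: 21.98/0.354 = 62.090; AUC_ev,0→∞ = 106.46375 + 62.090 = 168.55375 µg/mL·hr
F = (AUC_ev/D_ev)/(AUC_iv/D_iv) = (168.55375/200)/(296.769/200) = 0.84276875/1.483845 = 0.5680

F = 0.568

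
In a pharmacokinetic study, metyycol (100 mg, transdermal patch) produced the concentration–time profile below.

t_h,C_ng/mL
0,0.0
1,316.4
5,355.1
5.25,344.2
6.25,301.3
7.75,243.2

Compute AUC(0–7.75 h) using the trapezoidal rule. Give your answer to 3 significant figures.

AUC = 2320 ng/mL·h

Trapezoidal AUC_0→7.75:
  [0→1]: (0.0+316.4)/2 × 1 = 158.2
  [1→5]: (316.4+355.1)/2 × 4 = 1343.0
  [5→5.25]: (355.1+344.2)/2 × 0.25 = 87.4125
  [5.25→6.25]: (344.2+301.3)/2 × 1 = 322.75
  [6.25→7.75]: (301.3+243.2)/2 × 1.5 = 408.375
  Sum = 2319.7375 ng/mL·h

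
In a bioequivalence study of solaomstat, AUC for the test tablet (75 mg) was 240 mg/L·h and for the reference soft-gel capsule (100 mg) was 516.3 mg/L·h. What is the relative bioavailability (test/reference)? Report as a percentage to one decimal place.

F_rel = (AUC_test/D_test) / (AUC_ref/D_ref)
      = (240/75) / (516.3/100)
      = 3.2 / 5.163 = 0.6198 = 61.98%

F_rel = 62.0%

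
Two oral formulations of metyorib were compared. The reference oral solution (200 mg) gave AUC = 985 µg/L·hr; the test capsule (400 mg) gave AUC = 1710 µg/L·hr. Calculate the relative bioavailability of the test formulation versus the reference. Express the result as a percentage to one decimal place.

F_rel = 86.8%

F_rel = (AUC_test/D_test) / (AUC_ref/D_ref)
      = (1710/400) / (985/200)
      = 4.275 / 4.925 = 0.8680 = 86.80%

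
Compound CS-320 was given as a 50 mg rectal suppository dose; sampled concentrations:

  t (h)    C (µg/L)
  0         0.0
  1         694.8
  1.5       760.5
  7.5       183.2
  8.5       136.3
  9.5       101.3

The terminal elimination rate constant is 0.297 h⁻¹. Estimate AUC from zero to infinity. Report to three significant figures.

AUC = 4160 µg/L·h

Trapezoidal AUC_0→9.5:
  [0→1]: (0.0+694.8)/2 × 1 = 347.4
  [1→1.5]: (694.8+760.5)/2 × 0.5 = 363.825
  [1.5→7.5]: (760.5+183.2)/2 × 6 = 2831.1
  [7.5→8.5]: (183.2+136.3)/2 × 1 = 159.75
  [8.5→9.5]: (136.3+101.3)/2 × 1 = 118.8
  Sum = 3820.875 µg/L·h
Extrapolated tail: C_last / k_e = 101.3 / 0.297 = 341.077
AUC_0→∞ = 3820.875 + 341.077 = 4161.952 µg/L·h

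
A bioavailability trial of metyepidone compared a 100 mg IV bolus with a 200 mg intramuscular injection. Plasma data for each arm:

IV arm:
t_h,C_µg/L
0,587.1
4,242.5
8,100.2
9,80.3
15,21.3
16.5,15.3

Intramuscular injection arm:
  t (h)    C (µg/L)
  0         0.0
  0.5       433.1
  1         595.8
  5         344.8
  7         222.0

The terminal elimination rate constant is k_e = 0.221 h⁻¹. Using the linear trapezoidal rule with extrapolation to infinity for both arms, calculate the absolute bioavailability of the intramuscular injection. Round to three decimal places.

Trapezoidal AUC_0→16.5 (IV):
  [0→4]: (587.1+242.5)/2 × 4 = 1659.2
  [4→8]: (242.5+100.2)/2 × 4 = 685.4
  [8→9]: (100.2+80.3)/2 × 1 = 90.25
  [9→15]: (80.3+21.3)/2 × 6 = 304.8
  [15→16.5]: (21.3+15.3)/2 × 1.5 = 27.45
  Sum = 2767.1 µg/L·h
IV tail: 15.3/0.221 = 69.231; AUC_iv,0→∞ = 2767.1 + 69.231 = 2836.331 µg/L·h
Trapezoidal AUC_0→7 (intramuscular injection):
  [0→0.5]: (0.0+433.1)/2 × 0.5 = 108.275
  [0.5→1]: (433.1+595.8)/2 × 0.5 = 257.225
  [1→5]: (595.8+344.8)/2 × 4 = 1881.2
  [5→7]: (344.8+222.0)/2 × 2 = 566.8
  Sum = 2813.5 µg/L·h
intramuscular injection tail: 222.0/0.221 = 1004.525; AUC_ev,0→∞ = 2813.5 + 1004.525 = 3818.025 µg/L·h
F = (AUC_ev/D_ev)/(AUC_iv/D_iv) = (3818.025/200)/(2836.331/100) = 19.090125/28.36331 = 0.6731

F = 0.673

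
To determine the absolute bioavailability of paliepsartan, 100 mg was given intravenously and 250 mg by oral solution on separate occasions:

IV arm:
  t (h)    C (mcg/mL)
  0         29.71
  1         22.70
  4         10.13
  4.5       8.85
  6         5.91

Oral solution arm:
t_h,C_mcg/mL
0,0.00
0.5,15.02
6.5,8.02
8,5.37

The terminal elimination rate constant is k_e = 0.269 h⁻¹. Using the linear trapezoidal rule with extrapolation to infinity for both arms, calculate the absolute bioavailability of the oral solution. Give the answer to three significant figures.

F = 0.363

Trapezoidal AUC_0→6 (IV):
  [0→1]: (29.71+22.70)/2 × 1 = 26.205
  [1→4]: (22.70+10.13)/2 × 3 = 49.245
  [4→4.5]: (10.13+8.85)/2 × 0.5 = 4.745
  [4.5→6]: (8.85+5.91)/2 × 1.5 = 11.07
  Sum = 91.265 mcg/mL·h
IV tail: 5.91/0.269 = 21.970; AUC_iv,0→∞ = 91.265 + 21.970 = 113.235 mcg/mL·h
Trapezoidal AUC_0→8 (oral solution):
  [0→0.5]: (0.00+15.02)/2 × 0.5 = 3.755
  [0.5→6.5]: (15.02+8.02)/2 × 6 = 69.12
  [6.5→8]: (8.02+5.37)/2 × 1.5 = 10.0425
  Sum = 82.9175 mcg/mL·h
oral solution tail: 5.37/0.269 = 19.963; AUC_ev,0→∞ = 82.9175 + 19.963 = 102.8805 mcg/mL·h
F = (AUC_ev/D_ev)/(AUC_iv/D_iv) = (102.8805/250)/(113.235/100) = 0.411522/1.13235 = 0.3634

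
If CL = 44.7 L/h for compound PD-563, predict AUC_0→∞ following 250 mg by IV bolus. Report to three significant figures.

AUC_0→∞ = Dose_iv / CL
        = 250 / 44.7 = 5.59284 mg/L·h

AUC = 5.59 mg/L·h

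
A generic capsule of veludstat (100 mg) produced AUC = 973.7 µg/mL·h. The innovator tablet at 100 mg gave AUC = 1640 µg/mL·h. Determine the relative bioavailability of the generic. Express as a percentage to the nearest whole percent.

F_rel = (AUC_test/D_test) / (AUC_ref/D_ref)
      = (973.7/100) / (1640/100)
      = 9.737 / 16.4 = 0.5937 = 59.37%

F_rel = 59%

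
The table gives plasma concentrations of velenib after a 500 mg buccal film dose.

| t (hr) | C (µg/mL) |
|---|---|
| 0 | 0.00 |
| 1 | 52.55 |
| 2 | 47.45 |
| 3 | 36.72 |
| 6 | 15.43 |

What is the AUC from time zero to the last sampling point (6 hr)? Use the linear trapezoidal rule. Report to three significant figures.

Trapezoidal AUC_0→6:
  [0→1]: (0.00+52.55)/2 × 1 = 26.275
  [1→2]: (52.55+47.45)/2 × 1 = 50.0
  [2→3]: (47.45+36.72)/2 × 1 = 42.085
  [3→6]: (36.72+15.43)/2 × 3 = 78.225
  Sum = 196.585 µg/mL·hr

AUC = 197 µg/mL·hr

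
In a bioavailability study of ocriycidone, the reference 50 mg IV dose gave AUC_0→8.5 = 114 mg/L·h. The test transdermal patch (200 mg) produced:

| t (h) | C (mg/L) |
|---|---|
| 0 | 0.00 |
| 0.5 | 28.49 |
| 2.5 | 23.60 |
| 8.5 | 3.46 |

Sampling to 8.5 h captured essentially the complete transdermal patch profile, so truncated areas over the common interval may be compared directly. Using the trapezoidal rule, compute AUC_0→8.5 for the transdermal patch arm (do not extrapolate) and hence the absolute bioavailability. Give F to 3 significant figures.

Trapezoidal AUC_0→8.5 (transdermal patch):
  [0→0.5]: (0.00+28.49)/2 × 0.5 = 7.1225
  [0.5→2.5]: (28.49+23.60)/2 × 2 = 52.09
  [2.5→8.5]: (23.60+3.46)/2 × 6 = 81.18
  Sum = 140.3925 mg/L·h
F = (AUC_ev/D_ev)/(AUC_iv/D_iv) = (140.3925/200)/(114/50) = 0.7019625/2.28 = 0.3079

F = 0.308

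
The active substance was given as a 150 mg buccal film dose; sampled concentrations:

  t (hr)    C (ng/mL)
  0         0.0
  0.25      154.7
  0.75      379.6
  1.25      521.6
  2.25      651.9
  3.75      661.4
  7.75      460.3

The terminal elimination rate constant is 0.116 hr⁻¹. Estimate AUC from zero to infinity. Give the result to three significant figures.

AUC = 8160 ng/mL·hr

Trapezoidal AUC_0→7.75:
  [0→0.25]: (0.0+154.7)/2 × 0.25 = 19.3375
  [0.25→0.75]: (154.7+379.6)/2 × 0.5 = 133.575
  [0.75→1.25]: (379.6+521.6)/2 × 0.5 = 225.3
  [1.25→2.25]: (521.6+651.9)/2 × 1 = 586.75
  [2.25→3.75]: (651.9+661.4)/2 × 1.5 = 984.975
  [3.75→7.75]: (661.4+460.3)/2 × 4 = 2243.4
  Sum = 4193.3375 ng/mL·hr
Extrapolated tail: C_last / k_e = 460.3 / 0.116 = 3968.103
AUC_0→∞ = 4193.3375 + 3968.103 = 8161.4405 ng/mL·hr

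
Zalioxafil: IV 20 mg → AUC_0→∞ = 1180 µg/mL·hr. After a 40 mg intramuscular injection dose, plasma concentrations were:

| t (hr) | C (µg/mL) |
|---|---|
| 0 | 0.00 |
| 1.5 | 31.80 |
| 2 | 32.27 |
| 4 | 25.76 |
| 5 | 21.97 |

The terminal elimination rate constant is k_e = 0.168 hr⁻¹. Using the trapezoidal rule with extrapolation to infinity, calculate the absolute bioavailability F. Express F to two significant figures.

F = 0.11

Trapezoidal AUC_0→5 (intramuscular injection):
  [0→1.5]: (0.00+31.80)/2 × 1.5 = 23.85
  [1.5→2]: (31.80+32.27)/2 × 0.5 = 16.0175
  [2→4]: (32.27+25.76)/2 × 2 = 58.03
  [4→5]: (25.76+21.97)/2 × 1 = 23.865
  Sum = 121.7625 µg/mL·hr
Tail: C_last/k_e = 21.97/0.168 = 130.774
AUC_0→∞ (intramuscular injection) = 121.7625 + 130.774 = 252.5365 µg/mL·hr
F = (AUC_ev/D_ev)/(AUC_iv/D_iv) = (252.5365/40)/(1180/20) = 6.3134125/59 = 0.1070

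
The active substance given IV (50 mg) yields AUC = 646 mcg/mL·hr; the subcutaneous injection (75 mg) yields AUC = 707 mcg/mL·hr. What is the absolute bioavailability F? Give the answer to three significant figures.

F = (AUC_ev / D_ev) / (AUC_iv / D_iv)
  = (707/75) / (646/50)
  = 9.42667 / 12.92 = 0.7296

F = 0.730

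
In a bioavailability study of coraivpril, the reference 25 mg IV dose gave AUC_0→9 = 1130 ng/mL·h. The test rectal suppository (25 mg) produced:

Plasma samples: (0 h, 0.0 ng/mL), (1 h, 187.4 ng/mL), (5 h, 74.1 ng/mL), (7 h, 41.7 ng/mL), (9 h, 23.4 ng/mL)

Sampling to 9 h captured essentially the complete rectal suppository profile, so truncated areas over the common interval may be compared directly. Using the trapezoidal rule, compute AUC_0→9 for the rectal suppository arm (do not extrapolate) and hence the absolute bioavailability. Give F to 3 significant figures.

Trapezoidal AUC_0→9 (rectal suppository):
  [0→1]: (0.0+187.4)/2 × 1 = 93.7
  [1→5]: (187.4+74.1)/2 × 4 = 523.0
  [5→7]: (74.1+41.7)/2 × 2 = 115.8
  [7→9]: (41.7+23.4)/2 × 2 = 65.1
  Sum = 797.6 ng/mL·h
F = (AUC_ev/D_ev)/(AUC_iv/D_iv) = (797.6/25)/(1130/25) = 31.904/45.2 = 0.7058

F = 0.706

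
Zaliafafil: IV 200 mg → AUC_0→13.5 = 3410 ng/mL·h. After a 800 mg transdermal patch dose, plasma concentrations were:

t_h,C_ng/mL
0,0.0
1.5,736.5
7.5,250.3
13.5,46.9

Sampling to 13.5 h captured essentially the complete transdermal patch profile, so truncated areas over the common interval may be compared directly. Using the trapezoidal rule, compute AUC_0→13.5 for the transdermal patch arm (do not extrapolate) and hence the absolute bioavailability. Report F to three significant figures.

F = 0.323

Trapezoidal AUC_0→13.5 (transdermal patch):
  [0→1.5]: (0.0+736.5)/2 × 1.5 = 552.375
  [1.5→7.5]: (736.5+250.3)/2 × 6 = 2960.4
  [7.5→13.5]: (250.3+46.9)/2 × 6 = 891.6
  Sum = 4404.375 ng/mL·h
F = (AUC_ev/D_ev)/(AUC_iv/D_iv) = (4404.375/800)/(3410/200) = 5.50547/17.05 = 0.3229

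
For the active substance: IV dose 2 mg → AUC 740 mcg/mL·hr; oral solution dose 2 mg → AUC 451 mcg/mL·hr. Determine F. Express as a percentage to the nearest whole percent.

F = 61%

F = (AUC_ev / D_ev) / (AUC_iv / D_iv)
  = (451/2) / (740/2)
  = 225.5 / 370 = 0.6095
  = 60.95%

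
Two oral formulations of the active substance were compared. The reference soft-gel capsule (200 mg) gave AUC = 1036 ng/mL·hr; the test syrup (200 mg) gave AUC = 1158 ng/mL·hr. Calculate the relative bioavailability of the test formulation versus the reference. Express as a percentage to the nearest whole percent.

F_rel = (AUC_test/D_test) / (AUC_ref/D_ref)
      = (1158/200) / (1036/200)
      = 5.79 / 5.18 = 1.1178 = 111.78%

F_rel = 112%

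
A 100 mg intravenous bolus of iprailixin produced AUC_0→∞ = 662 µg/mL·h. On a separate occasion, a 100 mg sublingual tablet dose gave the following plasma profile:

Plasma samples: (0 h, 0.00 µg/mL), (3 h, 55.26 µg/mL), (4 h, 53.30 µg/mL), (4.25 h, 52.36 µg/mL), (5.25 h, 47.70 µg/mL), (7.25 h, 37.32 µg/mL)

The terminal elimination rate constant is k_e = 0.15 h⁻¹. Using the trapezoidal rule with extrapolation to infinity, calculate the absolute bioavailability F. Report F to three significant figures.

F = 0.807

Trapezoidal AUC_0→7.25 (sublingual tablet):
  [0→3]: (0.00+55.26)/2 × 3 = 82.89
  [3→4]: (55.26+53.30)/2 × 1 = 54.28
  [4→4.25]: (53.30+52.36)/2 × 0.25 = 13.2075
  [4.25→5.25]: (52.36+47.70)/2 × 1 = 50.03
  [5.25→7.25]: (47.70+37.32)/2 × 2 = 85.02
  Sum = 285.4275 µg/mL·h
Tail: C_last/k_e = 37.32/0.15 = 248.800
AUC_0→∞ (sublingual tablet) = 285.4275 + 248.800 = 534.2275 µg/mL·h
F = (AUC_ev/D_ev)/(AUC_iv/D_iv) = (534.2275/100)/(662/100) = 5.342275/6.62 = 0.8070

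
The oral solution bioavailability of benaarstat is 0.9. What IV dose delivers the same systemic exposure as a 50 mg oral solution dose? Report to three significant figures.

D_iv = 45.0 mg

Systemic exposure from an extravascular dose = F × D_ev, so the equivalent IV dose is F × D_ev.
D_iv = F × D_ev = 0.9 × 50 = 45 mg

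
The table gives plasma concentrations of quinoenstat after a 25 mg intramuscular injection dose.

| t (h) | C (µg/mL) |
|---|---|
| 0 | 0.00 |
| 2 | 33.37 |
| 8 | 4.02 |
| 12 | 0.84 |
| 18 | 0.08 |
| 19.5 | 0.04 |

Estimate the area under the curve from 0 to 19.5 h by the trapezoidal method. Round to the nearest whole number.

Trapezoidal AUC_0→19.5:
  [0→2]: (0.00+33.37)/2 × 2 = 33.37
  [2→8]: (33.37+4.02)/2 × 6 = 112.17
  [8→12]: (4.02+0.84)/2 × 4 = 9.72
  [12→18]: (0.84+0.08)/2 × 6 = 2.76
  [18→19.5]: (0.08+0.04)/2 × 1.5 = 0.09
  Sum = 158.11 µg/mL·h

AUC = 158 µg/mL·h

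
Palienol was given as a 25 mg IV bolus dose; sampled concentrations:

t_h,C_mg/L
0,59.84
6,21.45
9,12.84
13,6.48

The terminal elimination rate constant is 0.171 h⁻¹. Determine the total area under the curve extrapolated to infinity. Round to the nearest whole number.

AUC = 372 mg/L·h

Trapezoidal AUC_0→13:
  [0→6]: (59.84+21.45)/2 × 6 = 243.87
  [6→9]: (21.45+12.84)/2 × 3 = 51.435
  [9→13]: (12.84+6.48)/2 × 4 = 38.64
  Sum = 333.945 mg/L·h
Extrapolated tail: C_last / k_e = 6.48 / 0.171 = 37.895
AUC_0→∞ = 333.945 + 37.895 = 371.84 mg/L·h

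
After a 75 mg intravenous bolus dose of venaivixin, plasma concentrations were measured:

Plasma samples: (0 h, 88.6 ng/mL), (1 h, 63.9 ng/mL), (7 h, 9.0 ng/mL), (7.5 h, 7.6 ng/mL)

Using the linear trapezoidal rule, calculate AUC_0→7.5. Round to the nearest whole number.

AUC = 299 ng/mL·h

Trapezoidal AUC_0→7.5:
  [0→1]: (88.6+63.9)/2 × 1 = 76.25
  [1→7]: (63.9+9.0)/2 × 6 = 218.7
  [7→7.5]: (9.0+7.6)/2 × 0.5 = 4.15
  Sum = 299.1 ng/mL·h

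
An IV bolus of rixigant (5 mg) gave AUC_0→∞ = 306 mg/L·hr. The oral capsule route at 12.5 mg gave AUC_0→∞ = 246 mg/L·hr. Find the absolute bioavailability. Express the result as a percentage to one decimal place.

F = 32.2%

F = (AUC_ev / D_ev) / (AUC_iv / D_iv)
  = (246/12.5) / (306/5)
  = 19.68 / 61.2 = 0.3216
  = 32.16%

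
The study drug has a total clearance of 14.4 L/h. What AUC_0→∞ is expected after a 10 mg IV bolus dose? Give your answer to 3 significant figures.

AUC = 0.694 mg/L·h

AUC_0→∞ = Dose_iv / CL
        = 10 / 14.4 = 0.694444 mg/L·h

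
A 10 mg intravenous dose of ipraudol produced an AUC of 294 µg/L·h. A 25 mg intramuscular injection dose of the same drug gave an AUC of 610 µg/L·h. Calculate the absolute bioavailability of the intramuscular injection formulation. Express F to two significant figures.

F = 0.83

F = (AUC_ev / D_ev) / (AUC_iv / D_iv)
  = (610/25) / (294/10)
  = 24.4 / 29.4 = 0.8299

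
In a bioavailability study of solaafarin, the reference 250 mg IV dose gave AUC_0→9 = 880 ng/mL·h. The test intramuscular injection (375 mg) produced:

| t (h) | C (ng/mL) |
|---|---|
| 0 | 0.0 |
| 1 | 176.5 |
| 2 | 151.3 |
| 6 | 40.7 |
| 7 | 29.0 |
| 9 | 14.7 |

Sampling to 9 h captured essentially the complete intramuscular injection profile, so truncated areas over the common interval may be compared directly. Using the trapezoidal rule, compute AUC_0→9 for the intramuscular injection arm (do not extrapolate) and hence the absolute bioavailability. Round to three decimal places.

F = 0.541

Trapezoidal AUC_0→9 (intramuscular injection):
  [0→1]: (0.0+176.5)/2 × 1 = 88.25
  [1→2]: (176.5+151.3)/2 × 1 = 163.9
  [2→6]: (151.3+40.7)/2 × 4 = 384.0
  [6→7]: (40.7+29.0)/2 × 1 = 34.85
  [7→9]: (29.0+14.7)/2 × 2 = 43.7
  Sum = 714.7 ng/mL·h
F = (AUC_ev/D_ev)/(AUC_iv/D_iv) = (714.7/375)/(880/250) = 1.90587/3.52 = 0.5414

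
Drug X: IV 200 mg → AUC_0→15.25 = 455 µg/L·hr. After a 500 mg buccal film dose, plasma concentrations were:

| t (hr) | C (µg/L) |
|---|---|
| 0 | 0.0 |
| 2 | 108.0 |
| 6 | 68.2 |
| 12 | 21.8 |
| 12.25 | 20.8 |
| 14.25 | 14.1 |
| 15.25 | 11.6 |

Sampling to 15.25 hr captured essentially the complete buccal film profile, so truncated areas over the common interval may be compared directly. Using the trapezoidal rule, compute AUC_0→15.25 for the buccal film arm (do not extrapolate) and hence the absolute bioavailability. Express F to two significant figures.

F = 0.69

Trapezoidal AUC_0→15.25 (buccal film):
  [0→2]: (0.0+108.0)/2 × 2 = 108.0
  [2→6]: (108.0+68.2)/2 × 4 = 352.4
  [6→12]: (68.2+21.8)/2 × 6 = 270.0
  [12→12.25]: (21.8+20.8)/2 × 0.25 = 5.325
  [12.25→14.25]: (20.8+14.1)/2 × 2 = 34.9
  [14.25→15.25]: (14.1+11.6)/2 × 1 = 12.85
  Sum = 783.475 µg/L·hr
F = (AUC_ev/D_ev)/(AUC_iv/D_iv) = (783.475/500)/(455/200) = 1.56695/2.275 = 0.6888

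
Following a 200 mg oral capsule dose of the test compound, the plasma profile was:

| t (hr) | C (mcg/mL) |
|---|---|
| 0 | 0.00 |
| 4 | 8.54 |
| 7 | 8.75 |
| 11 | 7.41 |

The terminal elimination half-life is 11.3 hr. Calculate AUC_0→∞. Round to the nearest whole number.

Trapezoidal AUC_0→11:
  [0→4]: (0.00+8.54)/2 × 4 = 17.08
  [4→7]: (8.54+8.75)/2 × 3 = 25.935
  [7→11]: (8.75+7.41)/2 × 4 = 32.32
  Sum = 75.335 mcg/mL·hr
k_e = ln2 / t½ = 0.693147 / 11.3 = 0.0613 hr^-1
Extrapolated tail: C_last / k_e = 7.41 / 0.0613 = 120.881
AUC_0→∞ = 75.335 + 120.881 = 196.216 mcg/mL·hr

AUC = 196 mcg/mL·hr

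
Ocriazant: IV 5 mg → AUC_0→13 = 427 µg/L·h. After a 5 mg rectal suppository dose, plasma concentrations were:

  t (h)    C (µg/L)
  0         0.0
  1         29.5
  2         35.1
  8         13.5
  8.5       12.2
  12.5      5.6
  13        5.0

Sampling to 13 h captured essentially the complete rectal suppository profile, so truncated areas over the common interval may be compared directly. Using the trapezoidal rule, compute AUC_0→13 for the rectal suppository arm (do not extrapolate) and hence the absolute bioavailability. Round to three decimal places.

Trapezoidal AUC_0→13 (rectal suppository):
  [0→1]: (0.0+29.5)/2 × 1 = 14.75
  [1→2]: (29.5+35.1)/2 × 1 = 32.3
  [2→8]: (35.1+13.5)/2 × 6 = 145.8
  [8→8.5]: (13.5+12.2)/2 × 0.5 = 6.425
  [8.5→12.5]: (12.2+5.6)/2 × 4 = 35.6
  [12.5→13]: (5.6+5.0)/2 × 0.5 = 2.65
  Sum = 237.525 µg/L·h
F = (AUC_ev/D_ev)/(AUC_iv/D_iv) = (237.525/5)/(427/5) = 47.505/85.4 = 0.5563

F = 0.556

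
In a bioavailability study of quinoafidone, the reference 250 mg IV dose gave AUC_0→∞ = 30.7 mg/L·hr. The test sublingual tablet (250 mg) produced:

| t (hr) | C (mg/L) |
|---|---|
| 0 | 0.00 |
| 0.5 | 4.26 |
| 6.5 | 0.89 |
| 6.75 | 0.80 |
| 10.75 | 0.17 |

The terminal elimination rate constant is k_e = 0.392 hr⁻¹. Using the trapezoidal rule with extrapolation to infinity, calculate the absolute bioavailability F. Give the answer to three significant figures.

Trapezoidal AUC_0→10.75 (sublingual tablet):
  [0→0.5]: (0.00+4.26)/2 × 0.5 = 1.065
  [0.5→6.5]: (4.26+0.89)/2 × 6 = 15.45
  [6.5→6.75]: (0.89+0.80)/2 × 0.25 = 0.21125
  [6.75→10.75]: (0.80+0.17)/2 × 4 = 1.94
  Sum = 18.66625 mg/L·hr
Tail: C_last/k_e = 0.17/0.392 = 0.434
AUC_0→∞ (sublingual tablet) = 18.66625 + 0.434 = 19.10025 mg/L·hr
F = (AUC_ev/D_ev)/(AUC_iv/D_iv) = (19.10025/250)/(30.7/250) = 0.076401/0.1228 = 0.6222

F = 0.622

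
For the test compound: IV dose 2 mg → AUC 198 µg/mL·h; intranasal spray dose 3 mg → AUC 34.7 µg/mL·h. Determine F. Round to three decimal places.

F = 0.117

F = (AUC_ev / D_ev) / (AUC_iv / D_iv)
  = (34.7/3) / (198/2)
  = 11.5667 / 99 = 0.1168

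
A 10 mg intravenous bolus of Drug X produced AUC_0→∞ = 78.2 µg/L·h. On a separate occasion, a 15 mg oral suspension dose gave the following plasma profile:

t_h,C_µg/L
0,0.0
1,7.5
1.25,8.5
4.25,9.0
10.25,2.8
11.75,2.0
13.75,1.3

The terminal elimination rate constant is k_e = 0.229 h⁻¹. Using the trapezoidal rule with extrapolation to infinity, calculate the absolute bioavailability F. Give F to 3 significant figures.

F = 0.682

Trapezoidal AUC_0→13.75 (oral suspension):
  [0→1]: (0.0+7.5)/2 × 1 = 3.75
  [1→1.25]: (7.5+8.5)/2 × 0.25 = 2.0
  [1.25→4.25]: (8.5+9.0)/2 × 3 = 26.25
  [4.25→10.25]: (9.0+2.8)/2 × 6 = 35.4
  [10.25→11.75]: (2.8+2.0)/2 × 1.5 = 3.6
  [11.75→13.75]: (2.0+1.3)/2 × 2 = 3.3
  Sum = 74.3 µg/L·h
Tail: C_last/k_e = 1.3/0.229 = 5.677
AUC_0→∞ (oral suspension) = 74.3 + 5.677 = 79.977 µg/L·h
F = (AUC_ev/D_ev)/(AUC_iv/D_iv) = (79.977/15)/(78.2/10) = 5.3318/7.82 = 0.6818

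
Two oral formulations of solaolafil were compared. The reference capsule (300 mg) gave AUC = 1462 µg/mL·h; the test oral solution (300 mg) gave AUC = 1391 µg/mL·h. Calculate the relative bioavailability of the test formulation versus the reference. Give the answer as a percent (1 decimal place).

F_rel = (AUC_test/D_test) / (AUC_ref/D_ref)
      = (1391/300) / (1462/300)
      = 4.63667 / 4.87333 = 0.9514 = 95.14%

F_rel = 95.1%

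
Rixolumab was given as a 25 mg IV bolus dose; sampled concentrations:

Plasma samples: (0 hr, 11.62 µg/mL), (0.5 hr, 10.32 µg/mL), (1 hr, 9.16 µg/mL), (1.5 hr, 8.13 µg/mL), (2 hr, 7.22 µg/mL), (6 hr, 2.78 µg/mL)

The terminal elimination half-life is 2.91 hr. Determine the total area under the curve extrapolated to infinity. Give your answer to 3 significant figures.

AUC = 50.2 µg/mL·hr

Trapezoidal AUC_0→6:
  [0→0.5]: (11.62+10.32)/2 × 0.5 = 5.485
  [0.5→1]: (10.32+9.16)/2 × 0.5 = 4.87
  [1→1.5]: (9.16+8.13)/2 × 0.5 = 4.3225
  [1.5→2]: (8.13+7.22)/2 × 0.5 = 3.8375
  [2→6]: (7.22+2.78)/2 × 4 = 20.0
  Sum = 38.515 µg/mL·hr
k_e = ln2 / t½ = 0.693147 / 2.91 = 0.2382 hr^-1
Extrapolated tail: C_last / k_e = 2.78 / 0.2382 = 11.671
AUC_0→∞ = 38.515 + 11.671 = 50.186 µg/mL·hr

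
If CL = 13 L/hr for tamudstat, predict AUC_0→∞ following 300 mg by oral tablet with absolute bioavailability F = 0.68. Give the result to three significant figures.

AUC_0→∞ = F × Dose / CL
        = 0.68 × 300 / 13 = 15.6923 mg/L·hr

AUC = 15.7 mg/L·hr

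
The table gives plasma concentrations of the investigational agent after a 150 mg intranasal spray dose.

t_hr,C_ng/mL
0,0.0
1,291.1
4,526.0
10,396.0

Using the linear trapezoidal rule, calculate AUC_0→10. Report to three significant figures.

Trapezoidal AUC_0→10:
  [0→1]: (0.0+291.1)/2 × 1 = 145.55
  [1→4]: (291.1+526.0)/2 × 3 = 1225.65
  [4→10]: (526.0+396.0)/2 × 6 = 2766.0
  Sum = 4137.2 ng/mL·hr

AUC = 4140 ng/mL·hr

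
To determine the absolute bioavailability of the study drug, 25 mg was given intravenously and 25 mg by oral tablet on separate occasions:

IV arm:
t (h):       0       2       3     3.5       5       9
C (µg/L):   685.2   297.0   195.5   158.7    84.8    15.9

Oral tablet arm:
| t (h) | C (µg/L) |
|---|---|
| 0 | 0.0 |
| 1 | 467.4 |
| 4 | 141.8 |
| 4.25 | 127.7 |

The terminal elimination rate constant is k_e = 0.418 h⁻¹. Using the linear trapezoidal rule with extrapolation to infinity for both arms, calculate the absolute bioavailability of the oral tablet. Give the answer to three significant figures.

F = 0.855

Trapezoidal AUC_0→9 (IV):
  [0→2]: (685.2+297.0)/2 × 2 = 982.2
  [2→3]: (297.0+195.5)/2 × 1 = 246.25
  [3→3.5]: (195.5+158.7)/2 × 0.5 = 88.55
  [3.5→5]: (158.7+84.8)/2 × 1.5 = 182.625
  [5→9]: (84.8+15.9)/2 × 4 = 201.4
  Sum = 1701.025 µg/L·h
IV tail: 15.9/0.418 = 38.038; AUC_iv,0→∞ = 1701.025 + 38.038 = 1739.063 µg/L·h
Trapezoidal AUC_0→4.25 (oral tablet):
  [0→1]: (0.0+467.4)/2 × 1 = 233.7
  [1→4]: (467.4+141.8)/2 × 3 = 913.8
  [4→4.25]: (141.8+127.7)/2 × 0.25 = 33.6875
  Sum = 1181.1875 µg/L·h
oral tablet tail: 127.7/0.418 = 305.502; AUC_ev,0→∞ = 1181.1875 + 305.502 = 1486.6895 µg/L·h
F = (AUC_ev/D_ev)/(AUC_iv/D_iv) = (1486.6895/25)/(1739.063/25) = 59.46758/69.56252 = 0.8549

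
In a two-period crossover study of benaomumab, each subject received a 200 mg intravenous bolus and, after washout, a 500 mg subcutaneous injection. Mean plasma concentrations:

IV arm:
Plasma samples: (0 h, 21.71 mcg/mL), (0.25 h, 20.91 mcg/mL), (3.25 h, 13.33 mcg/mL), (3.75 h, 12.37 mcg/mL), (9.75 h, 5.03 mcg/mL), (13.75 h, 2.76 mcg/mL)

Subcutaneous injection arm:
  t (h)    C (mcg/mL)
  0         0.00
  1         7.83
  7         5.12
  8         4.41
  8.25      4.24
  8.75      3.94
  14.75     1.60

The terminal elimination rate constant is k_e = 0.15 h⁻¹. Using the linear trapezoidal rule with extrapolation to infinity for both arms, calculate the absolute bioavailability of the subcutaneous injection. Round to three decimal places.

Trapezoidal AUC_0→13.75 (IV):
  [0→0.25]: (21.71+20.91)/2 × 0.25 = 5.3275
  [0.25→3.25]: (20.91+13.33)/2 × 3 = 51.36
  [3.25→3.75]: (13.33+12.37)/2 × 0.5 = 6.425
  [3.75→9.75]: (12.37+5.03)/2 × 6 = 52.2
  [9.75→13.75]: (5.03+2.76)/2 × 4 = 15.58
  Sum = 130.8925 mcg/mL·h
IV tail: 2.76/0.15 = 18.400; AUC_iv,0→∞ = 130.8925 + 18.400 = 149.2925 mcg/mL·h
Trapezoidal AUC_0→14.75 (subcutaneous injection):
  [0→1]: (0.00+7.83)/2 × 1 = 3.915
  [1→7]: (7.83+5.12)/2 × 6 = 38.85
  [7→8]: (5.12+4.41)/2 × 1 = 4.765
  [8→8.25]: (4.41+4.24)/2 × 0.25 = 1.08125
  [8.25→8.75]: (4.24+3.94)/2 × 0.5 = 2.045
  [8.75→14.75]: (3.94+1.60)/2 × 6 = 16.62
  Sum = 67.27625 mcg/mL·h
subcutaneous injection tail: 1.60/0.15 = 10.667; AUC_ev,0→∞ = 67.27625 + 10.667 = 77.94325 mcg/mL·h
F = (AUC_ev/D_ev)/(AUC_iv/D_iv) = (77.94325/500)/(149.2925/200) = 0.1558865/0.7464625 = 0.2088

F = 0.209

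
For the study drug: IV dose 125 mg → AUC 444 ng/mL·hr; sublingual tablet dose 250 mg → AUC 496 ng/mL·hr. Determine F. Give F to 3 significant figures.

F = 0.559

F = (AUC_ev / D_ev) / (AUC_iv / D_iv)
  = (496/250) / (444/125)
  = 1.984 / 3.552 = 0.5586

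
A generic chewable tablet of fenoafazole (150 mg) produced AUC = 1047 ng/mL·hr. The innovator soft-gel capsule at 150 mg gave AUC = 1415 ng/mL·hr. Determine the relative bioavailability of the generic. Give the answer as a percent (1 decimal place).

F_rel = 74.0%

F_rel = (AUC_test/D_test) / (AUC_ref/D_ref)
      = (1047/150) / (1415/150)
      = 6.98 / 9.43333 = 0.7399 = 73.99%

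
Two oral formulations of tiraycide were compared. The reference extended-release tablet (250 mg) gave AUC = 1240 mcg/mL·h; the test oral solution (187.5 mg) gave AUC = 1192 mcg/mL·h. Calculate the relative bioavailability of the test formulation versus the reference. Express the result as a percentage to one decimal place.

F_rel = 128.2%

F_rel = (AUC_test/D_test) / (AUC_ref/D_ref)
      = (1192/187.5) / (1240/250)
      = 6.35733 / 4.96 = 1.2817 = 128.17%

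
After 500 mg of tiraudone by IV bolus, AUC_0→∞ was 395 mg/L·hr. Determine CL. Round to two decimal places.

CL = 1.27 L/hr

CL = Dose_iv / AUC_0→∞
   = 500 / 395 = 1.26582 L/hr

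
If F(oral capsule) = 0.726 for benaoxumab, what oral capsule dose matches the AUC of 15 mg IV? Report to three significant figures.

For equal systemic exposure: F × D_ev = D_iv
D_ev = D_iv / F = 15 / 0.726 = 20.6612 mg

D_oral = 20.7 mg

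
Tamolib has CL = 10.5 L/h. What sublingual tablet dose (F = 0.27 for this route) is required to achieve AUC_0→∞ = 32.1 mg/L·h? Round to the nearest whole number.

Dose = CL × AUC_0→∞ / F
     = 10.5 × 32.1 / 0.27 = 1248.33 mg

Dose = 1248 mg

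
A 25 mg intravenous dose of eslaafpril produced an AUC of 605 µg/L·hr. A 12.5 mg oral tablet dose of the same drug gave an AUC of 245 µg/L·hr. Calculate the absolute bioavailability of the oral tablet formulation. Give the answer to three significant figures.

F = (AUC_ev / D_ev) / (AUC_iv / D_iv)
  = (245/12.5) / (605/25)
  = 19.6 / 24.2 = 0.8099

F = 0.810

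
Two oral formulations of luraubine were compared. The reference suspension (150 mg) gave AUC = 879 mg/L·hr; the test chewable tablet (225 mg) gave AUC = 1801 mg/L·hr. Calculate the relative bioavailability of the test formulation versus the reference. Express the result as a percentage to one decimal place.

F_rel = 136.6%

F_rel = (AUC_test/D_test) / (AUC_ref/D_ref)
      = (1801/225) / (879/150)
      = 8.00444 / 5.86 = 1.3659 = 136.59%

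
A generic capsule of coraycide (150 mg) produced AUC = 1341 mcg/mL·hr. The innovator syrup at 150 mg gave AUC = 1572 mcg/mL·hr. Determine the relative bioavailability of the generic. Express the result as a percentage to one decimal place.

F_rel = 85.3%

F_rel = (AUC_test/D_test) / (AUC_ref/D_ref)
      = (1341/150) / (1572/150)
      = 8.94 / 10.48 = 0.8531 = 85.31%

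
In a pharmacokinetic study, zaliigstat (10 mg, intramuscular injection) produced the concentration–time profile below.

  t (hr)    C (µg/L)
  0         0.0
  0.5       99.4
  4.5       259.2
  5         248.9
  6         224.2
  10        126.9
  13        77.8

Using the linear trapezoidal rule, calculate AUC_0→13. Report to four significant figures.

AUC = 2115 µg/L·hr

Trapezoidal AUC_0→13:
  [0→0.5]: (0.0+99.4)/2 × 0.5 = 24.85
  [0.5→4.5]: (99.4+259.2)/2 × 4 = 717.2
  [4.5→5]: (259.2+248.9)/2 × 0.5 = 127.025
  [5→6]: (248.9+224.2)/2 × 1 = 236.55
  [6→10]: (224.2+126.9)/2 × 4 = 702.2
  [10→13]: (126.9+77.8)/2 × 3 = 307.05
  Sum = 2114.875 µg/L·hr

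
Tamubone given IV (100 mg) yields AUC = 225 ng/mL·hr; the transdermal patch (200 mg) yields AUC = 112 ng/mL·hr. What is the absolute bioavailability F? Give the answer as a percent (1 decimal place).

F = 24.9%

F = (AUC_ev / D_ev) / (AUC_iv / D_iv)
  = (112/200) / (225/100)
  = 0.56 / 2.25 = 0.2489
  = 24.89%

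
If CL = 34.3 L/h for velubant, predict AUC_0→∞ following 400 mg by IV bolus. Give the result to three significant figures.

AUC_0→∞ = Dose_iv / CL
        = 400 / 34.3 = 11.6618 mg/L·h

AUC = 11.7 mg/L·h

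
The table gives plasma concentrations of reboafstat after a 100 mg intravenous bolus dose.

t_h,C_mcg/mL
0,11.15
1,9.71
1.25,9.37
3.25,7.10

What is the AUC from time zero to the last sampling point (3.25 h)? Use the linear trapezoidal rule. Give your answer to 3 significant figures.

Trapezoidal AUC_0→3.25:
  [0→1]: (11.15+9.71)/2 × 1 = 10.43
  [1→1.25]: (9.71+9.37)/2 × 0.25 = 2.385
  [1.25→3.25]: (9.37+7.10)/2 × 2 = 16.47
  Sum = 29.285 mcg/mL·h

AUC = 29.3 mcg/mL·h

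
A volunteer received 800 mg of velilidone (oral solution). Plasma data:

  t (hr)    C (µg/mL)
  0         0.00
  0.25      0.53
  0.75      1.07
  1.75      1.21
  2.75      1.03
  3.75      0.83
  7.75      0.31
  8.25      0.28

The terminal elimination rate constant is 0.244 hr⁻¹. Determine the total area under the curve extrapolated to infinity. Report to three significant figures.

AUC = 7.23 µg/mL·hr

Trapezoidal AUC_0→8.25:
  [0→0.25]: (0.00+0.53)/2 × 0.25 = 0.06625
  [0.25→0.75]: (0.53+1.07)/2 × 0.5 = 0.4
  [0.75→1.75]: (1.07+1.21)/2 × 1 = 1.14
  [1.75→2.75]: (1.21+1.03)/2 × 1 = 1.12
  [2.75→3.75]: (1.03+0.83)/2 × 1 = 0.93
  [3.75→7.75]: (0.83+0.31)/2 × 4 = 2.28
  [7.75→8.25]: (0.31+0.28)/2 × 0.5 = 0.1475
  Sum = 6.08375 µg/mL·hr
Extrapolated tail: C_last / k_e = 0.28 / 0.244 = 1.148
AUC_0→∞ = 6.08375 + 1.148 = 7.23175 µg/mL·hr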